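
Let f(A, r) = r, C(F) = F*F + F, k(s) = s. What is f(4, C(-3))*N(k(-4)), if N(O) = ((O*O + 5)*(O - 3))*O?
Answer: 3528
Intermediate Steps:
C(F) = F + F² (C(F) = F² + F = F + F²)
N(O) = O*(-3 + O)*(5 + O²) (N(O) = ((O² + 5)*(-3 + O))*O = ((5 + O²)*(-3 + O))*O = ((-3 + O)*(5 + O²))*O = O*(-3 + O)*(5 + O²))
f(4, C(-3))*N(k(-4)) = (-3*(1 - 3))*(-4*(-15 + (-4)³ - 3*(-4)² + 5*(-4))) = (-3*(-2))*(-4*(-15 - 64 - 3*16 - 20)) = 6*(-4*(-15 - 64 - 48 - 20)) = 6*(-4*(-147)) = 6*588 = 3528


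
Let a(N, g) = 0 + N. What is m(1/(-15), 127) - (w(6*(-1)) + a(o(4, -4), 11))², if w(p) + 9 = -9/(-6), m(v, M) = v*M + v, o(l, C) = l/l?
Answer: -3047/60 ≈ -50.783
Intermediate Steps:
o(l, C) = 1
m(v, M) = v + M*v (m(v, M) = M*v + v = v + M*v)
a(N, g) = N
w(p) = -15/2 (w(p) = -9 - 9/(-6) = -9 - 9*(-⅙) = -9 + 3/2 = -15/2)
m(1/(-15), 127) - (w(6*(-1)) + a(o(4, -4), 11))² = (1 + 127)/(-15) - (-15/2 + 1)² = -1/15*128 - (-13/2)² = -128/15 - 1*169/4 = -128/15 - 169/4 = -3047/60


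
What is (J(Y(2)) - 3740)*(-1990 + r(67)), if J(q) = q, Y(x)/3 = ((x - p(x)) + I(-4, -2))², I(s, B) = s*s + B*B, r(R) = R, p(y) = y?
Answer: 4884420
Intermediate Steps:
I(s, B) = B² + s² (I(s, B) = s² + B² = B² + s²)
Y(x) = 1200 (Y(x) = 3*((x - x) + ((-2)² + (-4)²))² = 3*(0 + (4 + 16))² = 3*(0 + 20)² = 3*20² = 3*400 = 1200)
(J(Y(2)) - 3740)*(-1990 + r(67)) = (1200 - 3740)*(-1990 + 67) = -2540*(-1923) = 4884420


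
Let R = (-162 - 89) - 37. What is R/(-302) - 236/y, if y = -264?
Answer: 18413/9966 ≈ 1.8476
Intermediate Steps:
R = -288 (R = -251 - 37 = -288)
R/(-302) - 236/y = -288/(-302) - 236/(-264) = -288*(-1/302) - 236*(-1/264) = 144/151 + 59/66 = 18413/9966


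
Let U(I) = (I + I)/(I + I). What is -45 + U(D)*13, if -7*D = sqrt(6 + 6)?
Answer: -32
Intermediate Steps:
D = -2*sqrt(3)/7 (D = -sqrt(6 + 6)/7 = -2*sqrt(3)/7 ≈ -0.49487)
U(I) = 1 (U(I) = (2*I)/((2*I)) = (2*I)*(1/(2*I)) = 1)
-45 + U(D)*13 = -45 + 1*13 = -45 + 13 = -32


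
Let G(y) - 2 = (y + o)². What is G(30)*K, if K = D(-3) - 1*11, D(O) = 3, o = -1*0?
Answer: -7216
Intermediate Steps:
o = 0
G(y) = 2 + y² (G(y) = 2 + (y + 0)² = 2 + y²)
K = -8 (K = 3 - 1*11 = 3 - 11 = -8)
G(30)*K = (2 + 30²)*(-8) = (2 + 900)*(-8) = 902*(-8) = -7216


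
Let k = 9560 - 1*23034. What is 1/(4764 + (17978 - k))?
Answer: 1/36216 ≈ 2.7612e-5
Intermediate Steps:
k = -13474 (k = 9560 - 23034 = -13474)
1/(4764 + (17978 - k)) = 1/(4764 + (17978 - 1*(-13474))) = 1/(4764 + (17978 + 13474)) = 1/(4764 + 31452) = 1/36216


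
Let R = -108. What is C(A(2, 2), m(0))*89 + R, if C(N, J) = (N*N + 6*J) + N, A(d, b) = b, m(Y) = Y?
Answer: 426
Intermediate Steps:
C(N, J) = N + N² + 6*J (C(N, J) = (N² + 6*J) + N = N + N² + 6*J)
C(A(2, 2), m(0))*89 + R = (2 + 2² + 6*0)*89 - 108 = (2 + 4 + 0)*89 - 108 = 6*89 - 108 = 534 - 108 = 426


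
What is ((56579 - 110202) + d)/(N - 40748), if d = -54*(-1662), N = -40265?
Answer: -36125/81013 ≈ -0.44592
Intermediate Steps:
d = 89748
((56579 - 110202) + d)/(N - 40748) = ((56579 - 110202) + 89748)/(-40265 - 40748) = (-53623 + 89748)/(-81013) = 36125*(-1/81013) = -36125/81013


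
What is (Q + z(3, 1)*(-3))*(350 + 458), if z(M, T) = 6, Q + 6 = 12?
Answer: -9696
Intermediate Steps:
Q = 6 (Q = -6 + 12 = 6)
(Q + z(3, 1)*(-3))*(350 + 458) = (6 + 6*(-3))*(350 + 458) = (6 - 18)*808 = -12*808 = -9696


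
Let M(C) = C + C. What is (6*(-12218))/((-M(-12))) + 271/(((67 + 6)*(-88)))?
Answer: -19622379/6424 ≈ -3054.5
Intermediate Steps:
M(C) = 2*C
(6*(-12218))/((-M(-12))) + 271/(((67 + 6)*(-88))) = (6*(-12218))/((-2*(-12))) + 271/(((67 + 6)*(-88))) = -73308/((-1*(-24))) + 271/((73*(-88))) = -73308/24 + 271/(-6424) = -73308*1/24 + 271*(-1/6424) = -6109/2 - 271/6424 = -19622379/6424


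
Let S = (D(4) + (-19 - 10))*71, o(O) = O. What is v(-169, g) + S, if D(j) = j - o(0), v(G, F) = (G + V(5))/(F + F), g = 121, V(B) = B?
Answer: -214857/121 ≈ -1775.7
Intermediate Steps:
v(G, F) = (5 + G)/(2*F) (v(G, F) = (G + 5)/(F + F) = (5 + G)/((2*F)) = (5 + G)*(1/(2*F)) = (5 + G)/(2*F))
D(j) = j (D(j) = j - 1*0 = j + 0 = j)
S = -1775 (S = (4 + (-19 - 10))*71 = (4 - 29)*71 = -25*71 = -1775)
v(-169, g) + S = (½)*(5 - 169)/121 - 1775 = (½)*(1/121)*(-164) - 1775 = -82/121 - 1775 = -214857/121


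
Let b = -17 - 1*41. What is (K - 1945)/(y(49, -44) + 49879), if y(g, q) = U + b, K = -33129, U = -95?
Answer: -17537/24863 ≈ -0.70535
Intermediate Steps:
b = -58 (b = -17 - 41 = -58)
y(g, q) = -153 (y(g, q) = -95 - 58 = -153)
(K - 1945)/(y(49, -44) + 49879) = (-33129 - 1945)/(-153 + 49879) = -35074/49726 = -35074*1/49726 = -17537/24863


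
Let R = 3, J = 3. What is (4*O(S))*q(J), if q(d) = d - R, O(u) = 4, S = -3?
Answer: 0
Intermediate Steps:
q(d) = -3 + d (q(d) = d - 1*3 = d - 3 = -3 + d)
(4*O(S))*q(J) = (4*4)*(-3 + 3) = 16*0 = 0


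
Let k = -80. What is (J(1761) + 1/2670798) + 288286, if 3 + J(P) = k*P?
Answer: 393683637595/2670798 ≈ 1.4740e+5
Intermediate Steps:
J(P) = -3 - 80*P
(J(1761) + 1/2670798) + 288286 = ((-3 - 80*1761) + 1/2670798) + 288286 = ((-3 - 140880) + 1/2670798) + 288286 = (-140883 + 1/2670798) + 288286 = -376270034633/2670798 + 288286 = 393683637595/2670798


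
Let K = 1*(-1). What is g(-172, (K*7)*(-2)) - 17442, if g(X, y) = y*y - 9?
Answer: -17255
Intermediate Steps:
K = -1
g(X, y) = -9 + y² (g(X, y) = y² - 9 = -9 + y²)
g(-172, (K*7)*(-2)) - 17442 = (-9 + (-1*7*(-2))²) - 17442 = (-9 + (-7*(-2))²) - 17442 = (-9 + 14²) - 17442 = (-9 + 196) - 17442 = 187 - 17442 = -17255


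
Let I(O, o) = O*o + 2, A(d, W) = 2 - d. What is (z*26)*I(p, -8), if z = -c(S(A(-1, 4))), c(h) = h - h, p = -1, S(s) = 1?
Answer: 0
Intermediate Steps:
I(O, o) = 2 + O*o
c(h) = 0
z = 0 (z = -1*0 = 0)
(z*26)*I(p, -8) = (0*26)*(2 - 1*(-8)) = 0*(2 + 8) = 0*10 = 0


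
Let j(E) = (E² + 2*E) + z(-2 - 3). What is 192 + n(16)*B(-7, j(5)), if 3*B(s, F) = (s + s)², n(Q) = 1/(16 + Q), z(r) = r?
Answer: 4657/24 ≈ 194.04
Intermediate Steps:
j(E) = -5 + E² + 2*E (j(E) = (E² + 2*E) + (-2 - 3) = (E² + 2*E) - 5 = -5 + E² + 2*E)
B(s, F) = 4*s²/3 (B(s, F) = (s + s)²/3 = (2*s)²/3 = (4*s²)/3 = 4*s²/3)
192 + n(16)*B(-7, j(5)) = 192 + ((4/3)*(-7)²)/(16 + 16) = 192 + ((4/3)*49)/32 = 192 + (1/32)*(196/3) = 192 + 49/24 = 4657/24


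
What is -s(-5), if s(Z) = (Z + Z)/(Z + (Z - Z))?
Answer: -2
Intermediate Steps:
s(Z) = 2 (s(Z) = (2*Z)/(Z + 0) = (2*Z)/Z = 2)
-s(-5) = -1*2 = -2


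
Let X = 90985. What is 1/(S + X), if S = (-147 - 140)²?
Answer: 1/173354 ≈ 5.7685e-6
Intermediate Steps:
S = 82369 (S = (-287)² = 82369)
1/(S + X) = 1/(82369 + 90985) = 1/173354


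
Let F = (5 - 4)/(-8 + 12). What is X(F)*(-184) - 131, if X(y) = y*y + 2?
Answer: -1021/2 ≈ -510.50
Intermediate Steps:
F = 1/4 ≈ 0.25000
X(y) = 2 + y**2 (X(y) = y**2 + 2 = 2 + y**2)
X(F)*(-184) - 131 = (2 + (1/4)**2)*(-184) - 131 = (2 + 1/16)*(-184) - 131 = (33/16)*(-184) - 131 = -759/2 - 131 = -1021/2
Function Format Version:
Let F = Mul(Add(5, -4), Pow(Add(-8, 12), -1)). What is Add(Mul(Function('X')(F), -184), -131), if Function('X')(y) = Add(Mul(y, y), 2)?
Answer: Rational(-1021, 2) ≈ -510.50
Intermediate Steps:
F = Rational(1, 4) (F = Mul(1, Pow(4, -1)) = Mul(1, Rational(1, 4)) = Rational(1, 4) ≈ 0.25000)
Function('X')(y) = Add(2, Pow(y, 2)) (Function('X')(y) = Add(Pow(y, 2), 2) = Add(2, Pow(y, 2)))
Add(Mul(Function('X')(F), -184), -131) = Add(Mul(Add(2, Pow(Rational(1, 4), 2)), -184), -131) = Add(Mul(Add(2, Rational(1, 16)), -184), -131) = Add(Mul(Rational(33, 16), -184), -131) = Add(Rational(-759, 2), -131) = Rational(-1021, 2)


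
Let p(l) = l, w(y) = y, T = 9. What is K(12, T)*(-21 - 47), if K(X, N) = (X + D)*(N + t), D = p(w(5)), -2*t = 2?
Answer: -9248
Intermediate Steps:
t = -1 (t = -1/2*2 = -1)
D = 5
K(X, N) = (-1 + N)*(5 + X) (K(X, N) = (X + 5)*(N - 1) = (5 + X)*(-1 + N) = (-1 + N)*(5 + X))
K(12, T)*(-21 - 47) = (-5 - 1*12 + 5*9 + 9*12)*(-21 - 47) = (-5 - 12 + 45 + 108)*(-68) = 136*(-68) = -9248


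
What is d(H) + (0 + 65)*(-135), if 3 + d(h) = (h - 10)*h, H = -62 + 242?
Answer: 21822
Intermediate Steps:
H = 180
d(h) = -3 + h*(-10 + h) (d(h) = -3 + (h - 10)*h = -3 + (-10 + h)*h = -3 + h*(-10 + h))
d(H) + (0 + 65)*(-135) = (-3 + 180² - 10*180) + (0 + 65)*(-135) = (-3 + 32400 - 1800) + 65*(-135) = 30597 - 8775 = 21822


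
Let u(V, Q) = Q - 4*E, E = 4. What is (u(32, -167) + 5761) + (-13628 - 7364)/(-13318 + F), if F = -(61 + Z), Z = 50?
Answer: 74927954/13429 ≈ 5579.6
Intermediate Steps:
F = -111 (F = -(61 + 50) = -1*111 = -111)
u(V, Q) = -16 + Q (u(V, Q) = Q - 4*4 = Q - 16 = -16 + Q)
(u(32, -167) + 5761) + (-13628 - 7364)/(-13318 + F) = ((-16 - 167) + 5761) + (-13628 - 7364)/(-13318 - 111) = (-183 + 5761) - 20992/(-13429) = 5578 - 20992*(-1/13429) = 5578 + 20992/13429 = 74927954/13429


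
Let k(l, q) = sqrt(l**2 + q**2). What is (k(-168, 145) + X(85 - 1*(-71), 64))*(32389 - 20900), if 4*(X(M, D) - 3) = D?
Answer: 218291 + 11489*sqrt(49249) ≈ 2.7679e+6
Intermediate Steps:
X(M, D) = 3 + D/4
(k(-168, 145) + X(85 - 1*(-71), 64))*(32389 - 20900) = (sqrt((-168)**2 + 145**2) + (3 + (1/4)*64))*(32389 - 20900) = (sqrt(28224 + 21025) + (3 + 16))*11489 = (sqrt(49249) + 19)*11489 = (19 + sqrt(49249))*11489 = 218291 + 11489*sqrt(49249)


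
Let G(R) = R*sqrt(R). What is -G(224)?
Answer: -896*sqrt(14) ≈ -3352.5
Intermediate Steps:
G(R) = R**(3/2)
-G(224) = -224**(3/2) = -896*sqrt(14)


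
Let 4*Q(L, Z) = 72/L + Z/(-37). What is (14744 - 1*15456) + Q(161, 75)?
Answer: -16974947/23828 ≈ -712.39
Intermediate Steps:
Q(L, Z) = 18/L - Z/148 (Q(L, Z) = (72/L + Z/(-37))/4 = (72/L + Z*(-1/37))/4 = (72/L - Z/37)/4 = 18/L - Z/148)
(14744 - 1*15456) + Q(161, 75) = (14744 - 1*15456) + (18/161 - 1/148*75) = (14744 - 15456) + (18*(1/161) - 75/148) = -712 + (18/161 - 75/148) = -712 - 9411/23828 = -16974947/23828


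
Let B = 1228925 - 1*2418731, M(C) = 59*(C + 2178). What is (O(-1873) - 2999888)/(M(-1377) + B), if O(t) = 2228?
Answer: 999220/380849 ≈ 2.6237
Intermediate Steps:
M(C) = 128502 + 59*C (M(C) = 59*(2178 + C) = 128502 + 59*C)
B = -1189806 (B = 1228925 - 2418731 = -1189806)
(O(-1873) - 2999888)/(M(-1377) + B) = (2228 - 2999888)/((128502 + 59*(-1377)) - 1189806) = -2997660/((128502 - 81243) - 1189806) = -2997660/(47259 - 1189806) = -2997660/(-1142547) = -2997660*(-1/1142547) = 999220/380849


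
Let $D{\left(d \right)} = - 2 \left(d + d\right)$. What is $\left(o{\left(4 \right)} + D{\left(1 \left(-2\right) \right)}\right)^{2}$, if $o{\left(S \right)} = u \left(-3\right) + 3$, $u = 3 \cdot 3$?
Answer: $256$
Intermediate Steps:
$u = 9$
$D{\left(d \right)} = - 4 d$ ($D{\left(d \right)} = - 2 \cdot 2 d = - 4 d$)
$o{\left(S \right)} = -24$ ($o{\left(S \right)} = 9 \left(-3\right) + 3 = -27 + 3 = -24$)
$\left(o{\left(4 \right)} + D{\left(1 \left(-2\right) \right)}\right)^{2} = \left(-24 - 4 \cdot 1 \left(-2\right)\right)^{2} = \left(-24 - -8\right)^{2} = \left(-24 + 8\right)^{2} = \left(-16\right)^{2} = 256$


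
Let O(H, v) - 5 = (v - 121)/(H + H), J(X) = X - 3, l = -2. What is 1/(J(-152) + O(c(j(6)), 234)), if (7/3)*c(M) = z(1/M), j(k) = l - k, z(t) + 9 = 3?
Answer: -36/6191 ≈ -0.0058149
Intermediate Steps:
z(t) = -6 (z(t) = -9 + 3 = -6)
j(k) = -2 - k
J(X) = -3 + X
c(M) = -18/7 (c(M) = (3/7)*(-6) = -18/7)
O(H, v) = 5 + (-121 + v)/(2*H) (O(H, v) = 5 + (v - 121)/(H + H) = 5 + (-121 + v)/((2*H)) = 5 + (-121 + v)*(1/(2*H)) = 5 + (-121 + v)/(2*H))
1/(J(-152) + O(c(j(6)), 234)) = 1/((-3 - 152) + (-121 + 234 + 10*(-18/7))/(2*(-18/7))) = 1/(-155 + (½)*(-7/18)*(-121 + 234 - 180/7)) = 1/(-155 + (½)*(-7/18)*(611/7)) = 1/(-155 - 611/36) = 1/(-6191/36) = -36/6191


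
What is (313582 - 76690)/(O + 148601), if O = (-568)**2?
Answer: 78964/157075 ≈ 0.50272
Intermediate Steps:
O = 322624
(313582 - 76690)/(O + 148601) = (313582 - 76690)/(322624 + 148601) = 236892/471225 = 236892*(1/471225) = 78964/157075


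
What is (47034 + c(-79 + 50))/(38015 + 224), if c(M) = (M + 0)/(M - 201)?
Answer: 10817849/8794970 ≈ 1.2300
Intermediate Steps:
c(M) = M/(-201 + M)
(47034 + c(-79 + 50))/(38015 + 224) = (47034 + (-79 + 50)/(-201 + (-79 + 50)))/(38015 + 224) = (47034 - 29/(-201 - 29))/38239 = (47034 - 29/(-230))*(1/38239) = (47034 - 29*(-1/230))*(1/38239) = (47034 + 29/230)*(1/38239) = (10817849/230)*(1/38239) = 10817849/8794970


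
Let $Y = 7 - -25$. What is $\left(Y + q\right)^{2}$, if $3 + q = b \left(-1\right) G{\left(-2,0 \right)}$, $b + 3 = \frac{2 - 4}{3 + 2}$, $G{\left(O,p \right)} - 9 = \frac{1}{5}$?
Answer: $\frac{2271049}{625} \approx 3633.7$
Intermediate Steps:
$G{\left(O,p \right)} = \frac{46}{5}$ ($G{\left(O,p \right)} = 9 + \frac{1}{5} = \frac{46}{5}$)
$b = - \frac{17}{5}$ ($b = -3 + \frac{2 - 4}{3 + 2} = -3 - \frac{2}{5} = - \frac{17}{5} \approx -3.4$)
$q = \frac{707}{25}$ ($q = -3 + \left(- \frac{17}{5}\right) \left(-1\right) \frac{46}{5} = -3 + \frac{17}{5} \cdot \frac{46}{5} = -3 + \frac{782}{25} = \frac{707}{25} \approx 28.28$)
$Y = 32$ ($Y = 7 + 25 = 32$)
$\left(Y + q\right)^{2} = \left(32 + \frac{707}{25}\right)^{2} = \left(\frac{1507}{25}\right)^{2} = \frac{2271049}{625}$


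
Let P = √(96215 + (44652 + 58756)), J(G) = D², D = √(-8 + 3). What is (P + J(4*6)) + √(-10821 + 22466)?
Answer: -5 + √11645 + √199623 ≈ 549.70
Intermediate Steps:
D = I*√5 (D = √(-5) = I*√5 ≈ 2.2361*I)
J(G) = -5 (J(G) = (I*√5)² = -5)
P = √199623 (P = √(96215 + 103408) = √199623 ≈ 446.79)
(P + J(4*6)) + √(-10821 + 22466) = (√199623 - 5) + √(-10821 + 22466) = (-5 + √199623) + √11645 = -5 + √11645 + √199623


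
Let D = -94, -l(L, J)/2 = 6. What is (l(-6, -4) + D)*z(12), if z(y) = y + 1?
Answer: -1378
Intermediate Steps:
l(L, J) = -12 (l(L, J) = -2*6 = -12)
z(y) = 1 + y
(l(-6, -4) + D)*z(12) = (-12 - 94)*(1 + 12) = -106*13 = -1378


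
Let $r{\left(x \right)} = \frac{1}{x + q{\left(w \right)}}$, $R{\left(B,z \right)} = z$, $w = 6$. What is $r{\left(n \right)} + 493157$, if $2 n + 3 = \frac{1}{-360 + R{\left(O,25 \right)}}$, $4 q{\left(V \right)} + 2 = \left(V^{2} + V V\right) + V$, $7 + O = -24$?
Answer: $\frac{2890886669}{5862} \approx 4.9316 \cdot 10^{5}$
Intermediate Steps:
$O = -31$ ($O = -7 - 24 = -31$)
$q{\left(V \right)} = - \frac{1}{2} + \frac{V^{2}}{2} + \frac{V}{4}$ ($q{\left(V \right)} = - \frac{1}{2} + \frac{\left(V^{2} + V V\right) + V}{4} = - \frac{1}{2} + \frac{\left(V^{2} + V^{2}\right) + V}{4} = - \frac{1}{2} + \frac{2 V^{2} + V}{4} = - \frac{1}{2} + \frac{V + 2 V^{2}}{4} = - \frac{1}{2} + \left(\frac{V^{2}}{2} + \frac{V}{4}\right) = - \frac{1}{2} + \frac{V^{2}}{2} + \frac{V}{4}$)
$n = - \frac{503}{335}$ ($n = - \frac{3}{2} + \frac{1}{2 \left(-360 + 25\right)} = - \frac{3}{2} + \frac{1}{2 \left(-335\right)} = - \frac{3}{2} + \frac{1}{2} \left(- \frac{1}{335}\right) = - \frac{3}{2} - \frac{1}{670} = - \frac{503}{335} \approx -1.5015$)
$r{\left(x \right)} = \frac{1}{19 + x}$ ($r{\left(x \right)} = \frac{1}{x + \left(- \frac{1}{2} + \frac{6^{2}}{2} + \frac{1}{4} \cdot 6\right)} = \frac{1}{x + \left(- \frac{1}{2} + \frac{1}{2} \cdot 36 + \frac{3}{2}\right)} = \frac{1}{x + \left(- \frac{1}{2} + 18 + \frac{3}{2}\right)} = \frac{1}{x + 19} = \frac{1}{19 + x}$)
$r{\left(n \right)} + 493157 = \frac{1}{19 - \frac{503}{335}} + 493157 = \frac{1}{\frac{5862}{335}} + 493157 = \frac{335}{5862} + 493157 = \frac{2890886669}{5862}$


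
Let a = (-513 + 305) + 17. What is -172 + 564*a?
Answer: -107896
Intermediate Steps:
a = -191 (a = -208 + 17 = -191)
-172 + 564*a = -172 + 564*(-191) = -172 - 107724 = -107896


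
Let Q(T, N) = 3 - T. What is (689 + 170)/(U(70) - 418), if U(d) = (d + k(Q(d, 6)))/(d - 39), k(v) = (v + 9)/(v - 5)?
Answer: -958644/463939 ≈ -2.0663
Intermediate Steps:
k(v) = (9 + v)/(-5 + v)
U(d) = (d + (12 - d)/(-2 - d))/(-39 + d) (U(d) = (d + (9 + (3 - d))/(-5 + (3 - d)))/(d - 39) = (d + (12 - d)/(-2 - d))/(-39 + d))
(689 + 170)/(U(70) - 418) = (689 + 170)/((-12 + 70 + 70*(2 + 70))/((-39 + 70)*(2 + 70)) - 418) = 859/((-12 + 70 + 70*72)/(31*72) - 418) = 859/((1/31)*(1/72)*(-12 + 70 + 5040) - 418) = 859/((1/31)*(1/72)*5098 - 418) = 859/(2549/1116 - 418) = 859/(-463939/1116) = 859*(-1116/463939) = -958644/463939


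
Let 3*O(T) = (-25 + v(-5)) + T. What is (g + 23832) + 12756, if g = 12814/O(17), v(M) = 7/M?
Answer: 1527426/47 ≈ 32498.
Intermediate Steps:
O(T) = -44/5 + T/3 (O(T) = ((-25 + 7/(-5)) + T)/3 = ((-25 + 7*(-1/5)) + T)/3 = ((-25 - 7/5) + T)/3 = (-132/5 + T)/3 = -44/5 + T/3)
g = -192210/47 (g = 12814/(-44/5 + (1/3)*17) = 12814/(-44/5 + 17/3) = 12814/(-47/15) = 12814*(-15/47) = -192210/47 ≈ -4089.6)
(g + 23832) + 12756 = (-192210/47 + 23832) + 12756 = 927894/47 + 12756 = 1527426/47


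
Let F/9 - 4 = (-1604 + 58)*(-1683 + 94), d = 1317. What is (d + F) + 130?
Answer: 22110829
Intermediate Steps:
F = 22109382 (F = 36 + 9*((-1604 + 58)*(-1683 + 94)) = 36 + 9*(-1546*(-1589)) = 36 + 9*2456594 = 36 + 22109346 = 22109382)
(d + F) + 130 = (1317 + 22109382) + 130 = 22110699 + 130 = 22110829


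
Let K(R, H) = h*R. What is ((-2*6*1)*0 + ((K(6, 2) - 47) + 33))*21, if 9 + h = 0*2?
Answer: -1428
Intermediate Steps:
h = -9 (h = -9 + 0*2 = -9 + 0 = -9)
K(R, H) = -9*R
((-2*6*1)*0 + ((K(6, 2) - 47) + 33))*21 = ((-2*6*1)*0 + ((-9*6 - 47) + 33))*21 = (-12*1*0 + ((-54 - 47) + 33))*21 = (-12*0 + (-101 + 33))*21 = (0 - 68)*21 = -68*21 = -1428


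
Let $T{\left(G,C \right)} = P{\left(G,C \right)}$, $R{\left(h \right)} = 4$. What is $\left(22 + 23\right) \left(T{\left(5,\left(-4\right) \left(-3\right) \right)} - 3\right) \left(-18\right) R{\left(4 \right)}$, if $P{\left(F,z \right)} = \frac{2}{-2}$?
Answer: $12960$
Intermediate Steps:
$P{\left(F,z \right)} = -1$ ($P{\left(F,z \right)} = 2 \left(- \frac{1}{2}\right) = -1$)
$T{\left(G,C \right)} = -1$
$\left(22 + 23\right) \left(T{\left(5,\left(-4\right) \left(-3\right) \right)} - 3\right) \left(-18\right) R{\left(4 \right)} = \left(22 + 23\right) \left(-1 - 3\right) \left(-18\right) 4 = 45 \left(-4\right) \left(-18\right) 4 = \left(-180\right) \left(-18\right) 4 = 3240 \cdot 4 = 12960$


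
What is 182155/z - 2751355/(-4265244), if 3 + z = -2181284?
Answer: 307327021945/547277722884 ≈ 0.56156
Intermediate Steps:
z = -2181287 (z = -3 - 2181284 = -2181287)
182155/z - 2751355/(-4265244) = 182155/(-2181287) - 2751355/(-4265244) = 182155*(-1/2181287) - 2751355*(-1/4265244) = -10715/128311 + 2751355/4265244 = 307327021945/547277722884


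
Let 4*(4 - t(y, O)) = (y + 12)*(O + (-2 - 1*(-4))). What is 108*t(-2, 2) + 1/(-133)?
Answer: -86185/133 ≈ -648.01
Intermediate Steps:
t(y, O) = 4 - (2 + O)*(12 + y)/4 (t(y, O) = 4 - (y + 12)*(O + (-2 - 1*(-4)))/4 = 4 - (12 + y)*(O + (-2 + 4))/4 = 4 - (12 + y)*(O + 2)/4 = 4 - (12 + y)*(2 + O)/4 = 4 - (2 + O)*(12 + y)/4)
108*t(-2, 2) + 1/(-133) = 108*(-2 - 3*2 - ½*(-2) - ¼*2*(-2)) + 1/(-133) = 108*(-2 - 6 + 1 + 1) - 1/133 = 108*(-6) - 1/133 = -648 - 1/133 = -86185/133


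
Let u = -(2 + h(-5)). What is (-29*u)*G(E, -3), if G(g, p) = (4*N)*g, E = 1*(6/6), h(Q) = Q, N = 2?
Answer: -696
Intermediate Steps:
E = 1 (E = 1*(6*(1/6)) = 1*1 = 1)
u = 3 (u = -(2 - 5) = -1*(-3) = 3)
G(g, p) = 8*g (G(g, p) = (4*2)*g = 8*g)
(-29*u)*G(E, -3) = (-29*3)*(8*1) = -87*8 = -696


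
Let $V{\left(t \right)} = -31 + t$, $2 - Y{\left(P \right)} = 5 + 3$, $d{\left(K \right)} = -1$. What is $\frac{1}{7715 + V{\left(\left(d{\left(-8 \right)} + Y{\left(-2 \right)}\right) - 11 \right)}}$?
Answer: $\frac{1}{7666} \approx 0.00013045$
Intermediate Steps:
$Y{\left(P \right)} = -6$ ($Y{\left(P \right)} = 2 - \left(5 + 3\right) = 2 - 8 = -6$)
$\frac{1}{7715 + V{\left(\left(d{\left(-8 \right)} + Y{\left(-2 \right)}\right) - 11 \right)}} = \frac{1}{7715 - 49} = \frac{1}{7666}$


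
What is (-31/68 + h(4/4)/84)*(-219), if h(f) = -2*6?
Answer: 62415/476 ≈ 131.12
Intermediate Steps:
h(f) = -12
(-31/68 + h(4/4)/84)*(-219) = (-31/68 - 12/84)*(-219) = (-31*1/68 - 12*1/84)*(-219) = (-31/68 - 1/7)*(-219) = -285/476*(-219) = 62415/476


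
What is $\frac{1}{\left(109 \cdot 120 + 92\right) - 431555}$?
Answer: $- \frac{1}{418383} \approx -2.3902 \cdot 10^{-6}$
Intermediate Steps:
$\frac{1}{\left(109 \cdot 120 + 92\right) - 431555} = \frac{1}{\left(13080 + 92\right) - 431555} = \frac{1}{13172 - 431555} = \frac{1}{-418383} = - \frac{1}{418383}$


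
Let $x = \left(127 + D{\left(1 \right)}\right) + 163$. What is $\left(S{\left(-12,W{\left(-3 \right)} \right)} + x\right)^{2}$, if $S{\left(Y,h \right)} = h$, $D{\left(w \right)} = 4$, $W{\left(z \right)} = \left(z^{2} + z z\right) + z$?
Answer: $95481$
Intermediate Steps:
$W{\left(z \right)} = z + 2 z^{2}$ ($W{\left(z \right)} = \left(z^{2} + z^{2}\right) + z = 2 z^{2} + z = z + 2 z^{2}$)
$x = 294$ ($x = \left(127 + 4\right) + 163 = 131 + 163 = 294$)
$\left(S{\left(-12,W{\left(-3 \right)} \right)} + x\right)^{2} = \left(- 3 \left(1 + 2 \left(-3\right)\right) + 294\right)^{2} = \left(- 3 \left(1 - 6\right) + 294\right)^{2} = \left(\left(-3\right) \left(-5\right) + 294\right)^{2} = \left(15 + 294\right)^{2} = 309^{2} = 95481$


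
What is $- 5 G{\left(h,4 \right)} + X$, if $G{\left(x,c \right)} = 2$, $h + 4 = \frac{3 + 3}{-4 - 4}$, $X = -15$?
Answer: $-25$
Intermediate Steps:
$h = - \frac{19}{4}$ ($h = -4 + \frac{3 + 3}{-4 - 4} = -4 + \frac{6}{-8} = -4 + 6 \left(- \frac{1}{8}\right) = -4 - \frac{3}{4} = - \frac{19}{4} \approx -4.75$)
$- 5 G{\left(h,4 \right)} + X = \left(-5\right) 2 - 15 = -10 - 15 = -25$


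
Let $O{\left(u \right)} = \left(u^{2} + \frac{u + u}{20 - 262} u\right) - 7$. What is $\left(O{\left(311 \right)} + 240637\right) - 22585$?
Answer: $\frac{37989965}{121} \approx 3.1397 \cdot 10^{5}$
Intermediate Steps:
$O{\left(u \right)} = -7 + \frac{120 u^{2}}{121}$ ($O{\left(u \right)} = \left(u^{2} + \frac{2 u}{-242} u\right) - 7 = \left(u^{2} + 2 u \left(- \frac{1}{242}\right) u\right) - 7 = \left(u^{2} + - \frac{u}{121} u\right) - 7 = \left(u^{2} - \frac{u^{2}}{121}\right) - 7 = \frac{120 u^{2}}{121} - 7 = -7 + \frac{120 u^{2}}{121}$)
$\left(O{\left(311 \right)} + 240637\right) - 22585 = \left(\left(-7 + \frac{120 \cdot 311^{2}}{121}\right) + 240637\right) - 22585 = \left(\left(-7 + \frac{120}{121} \cdot 96721\right) + 240637\right) - 22585 = \left(\left(-7 + \frac{11606520}{121}\right) + 240637\right) - 22585 = \left(\frac{11605673}{121} + 240637\right) - 22585 = \frac{40722750}{121} - 22585 = \frac{37989965}{121}$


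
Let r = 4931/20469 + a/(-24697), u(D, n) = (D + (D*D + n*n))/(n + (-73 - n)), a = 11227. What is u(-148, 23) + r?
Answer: -11273463463093/36903171189 ≈ -305.49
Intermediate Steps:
u(D, n) = -D/73 - D²/73 - n²/73 (u(D, n) = (D + (D² + n²))/(-73) = (D + D² + n²)*(-1/73) = -D/73 - D²/73 - n²/73)
r = -108024556/505522893 (r = 4931/20469 + 11227/(-24697) = 4931*(1/20469) + 11227*(-1/24697) = 4931/20469 - 11227/24697 = -108024556/505522893 ≈ -0.21369)
u(-148, 23) + r = (-1/73*(-148) - 1/73*(-148)² - 1/73*23²) - 108024556/505522893 = (148/73 - 1/73*21904 - 1/73*529) - 108024556/505522893 = (148/73 - 21904/73 - 529/73) - 108024556/505522893 = -22285/73 - 108024556/505522893 = -11273463463093/36903171189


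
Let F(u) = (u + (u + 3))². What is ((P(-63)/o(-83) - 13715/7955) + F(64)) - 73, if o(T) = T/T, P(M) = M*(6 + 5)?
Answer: 26081702/1591 ≈ 16393.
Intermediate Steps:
P(M) = 11*M (P(M) = M*11 = 11*M)
o(T) = 1
F(u) = (3 + 2*u)² (F(u) = (u + (3 + u))² = (3 + 2*u)²)
((P(-63)/o(-83) - 13715/7955) + F(64)) - 73 = (((11*(-63))/1 - 13715/7955) + (3 + 2*64)²) - 73 = ((-693*1 - 13715*1/7955) + (3 + 128)²) - 73 = ((-693 - 2743/1591) + 131²) - 73 = (-1105306/1591 + 17161) - 73 = 26197845/1591 - 73 = 26081702/1591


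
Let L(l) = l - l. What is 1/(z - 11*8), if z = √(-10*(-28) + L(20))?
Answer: -11/933 - √70/3732 ≈ -0.014032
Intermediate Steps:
L(l) = 0
z = 2*√70 (z = √(-10*(-28) + 0) = √(280 + 0) = √280 = 2*√70 ≈ 16.733)
1/(z - 11*8) = 1/(2*√70 - 11*8) = 1/(2*√70 - 88) = 1/(-88 + 2*√70)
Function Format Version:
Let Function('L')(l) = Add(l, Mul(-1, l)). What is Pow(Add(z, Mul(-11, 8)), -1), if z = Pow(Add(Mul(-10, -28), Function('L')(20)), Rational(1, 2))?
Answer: Add(Rational(-11, 933), Mul(Rational(-1, 3732), Pow(70, Rational(1, 2)))) ≈ -0.014032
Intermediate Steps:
Function('L')(l) = 0
z = Mul(2, Pow(70, Rational(1, 2))) (z = Pow(Add(Mul(-10, -28), 0), Rational(1, 2)) = Pow(Add(280, 0), Rational(1, 2)) = Pow(280, Rational(1, 2)) = Mul(2, Pow(70, Rational(1, 2))) ≈ 16.733)
Pow(Add(z, Mul(-11, 8)), -1) = Pow(Add(Mul(2, Pow(70, Rational(1, 2))), Mul(-11, 8)), -1) = Pow(Add(Mul(2, Pow(70, Rational(1, 2))), -88), -1) = Pow(Add(-88, Mul(2, Pow(70, Rational(1, 2)))), -1)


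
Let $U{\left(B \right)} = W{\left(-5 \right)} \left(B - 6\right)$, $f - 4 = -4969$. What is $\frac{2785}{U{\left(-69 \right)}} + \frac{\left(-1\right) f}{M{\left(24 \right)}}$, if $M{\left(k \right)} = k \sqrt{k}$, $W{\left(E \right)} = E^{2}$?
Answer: $- \frac{557}{375} + \frac{1655 \sqrt{6}}{96} \approx 40.743$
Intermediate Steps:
$f = -4965$ ($f = 4 - 4969 = -4965$)
$M{\left(k \right)} = k^{\frac{3}{2}}$
$U{\left(B \right)} = -150 + 25 B$ ($U{\left(B \right)} = \left(-5\right)^{2} \left(B - 6\right) = 25 \left(-6 + B\right) = -150 + 25 B$)
$\frac{2785}{U{\left(-69 \right)}} + \frac{\left(-1\right) f}{M{\left(24 \right)}} = \frac{2785}{-150 + 25 \left(-69\right)} + \frac{\left(-1\right) \left(-4965\right)}{24^{\frac{3}{2}}} = \frac{2785}{-150 - 1725} + \frac{4965}{48 \sqrt{6}} = \frac{2785}{-1875} + 4965 \frac{\sqrt{6}}{288} = 2785 \left(- \frac{1}{1875}\right) + \frac{1655 \sqrt{6}}{96} = - \frac{557}{375} + \frac{1655 \sqrt{6}}{96}$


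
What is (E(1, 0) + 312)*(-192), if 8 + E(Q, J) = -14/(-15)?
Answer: -292736/5 ≈ -58547.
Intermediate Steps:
E(Q, J) = -106/15 (E(Q, J) = -8 - 14/(-15) = -8 - 14*(-1/15) = -8 + 14/15 = -106/15)
(E(1, 0) + 312)*(-192) = (-106/15 + 312)*(-192) = (4574/15)*(-192) = -292736/5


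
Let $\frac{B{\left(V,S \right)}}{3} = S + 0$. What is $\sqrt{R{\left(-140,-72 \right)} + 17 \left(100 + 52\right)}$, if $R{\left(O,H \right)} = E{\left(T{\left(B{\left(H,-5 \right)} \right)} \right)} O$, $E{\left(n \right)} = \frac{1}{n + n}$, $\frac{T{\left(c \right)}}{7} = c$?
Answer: $\frac{\sqrt{23262}}{3} \approx 50.84$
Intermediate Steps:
$B{\left(V,S \right)} = 3 S$ ($B{\left(V,S \right)} = 3 \left(S + 0\right) = 3 S$)
$T{\left(c \right)} = 7 c$
$E{\left(n \right)} = \frac{1}{2 n}$
$R{\left(O,H \right)} = - \frac{O}{210}$ ($R{\left(O,H \right)} = \frac{1}{2 \cdot 7 \cdot 3 \left(-5\right)} O = \frac{1}{2 \cdot 7 \left(-15\right)} O = \frac{1}{2 \left(-105\right)} O = \frac{1}{2} \left(- \frac{1}{105}\right) O = - \frac{O}{210}$)
$\sqrt{R{\left(-140,-72 \right)} + 17 \left(100 + 52\right)} = \sqrt{\left(- \frac{1}{210}\right) \left(-140\right) + 17 \left(100 + 52\right)} = \sqrt{\frac{2}{3} + 17 \cdot 152} = \sqrt{\frac{2}{3} + 2584} = \sqrt{\frac{7754}{3}} = \frac{\sqrt{23262}}{3}$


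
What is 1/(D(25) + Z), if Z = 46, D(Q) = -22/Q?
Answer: 25/1128 ≈ 0.022163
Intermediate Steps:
1/(D(25) + Z) = 1/(-22/25 + 46) = 1/(1128/25) = 25/1128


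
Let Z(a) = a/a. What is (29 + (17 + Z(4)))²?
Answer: 2209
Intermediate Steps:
Z(a) = 1
(29 + (17 + Z(4)))² = (29 + (17 + 1))² = (29 + 18)² = 47² = 2209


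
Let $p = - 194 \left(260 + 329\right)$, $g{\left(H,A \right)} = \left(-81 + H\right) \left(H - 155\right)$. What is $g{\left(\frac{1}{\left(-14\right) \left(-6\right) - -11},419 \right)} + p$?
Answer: $- \frac{917964194}{9025} \approx -1.0171 \cdot 10^{5}$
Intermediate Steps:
$g{\left(H,A \right)} = \left(-155 + H\right) \left(-81 + H\right)$ ($g{\left(H,A \right)} = \left(-81 + H\right) \left(-155 + H\right) = \left(-155 + H\right) \left(-81 + H\right)$)
$p = -114266$ ($p = \left(-194\right) 589 = -114266$)
$g{\left(\frac{1}{\left(-14\right) \left(-6\right) - -11},419 \right)} + p = \left(12555 + \left(\frac{1}{\left(-14\right) \left(-6\right) - -11}\right)^{2} - \frac{236}{\left(-14\right) \left(-6\right) - -11}\right) - 114266 = \left(12555 + \left(\frac{1}{84 + \left(12 - 1\right)}\right)^{2} - \frac{236}{84 + \left(12 - 1\right)}\right) - 114266 = \left(12555 + \left(\frac{1}{84 + 11}\right)^{2} - \frac{236}{84 + 11}\right) - 114266 = \left(12555 + \left(\frac{1}{95}\right)^{2} - \frac{236}{95}\right) - 114266 = \left(12555 + \frac{1}{9025} - \frac{236}{95}\right) - 114266 = \frac{113286456}{9025} - 114266 = - \frac{917964194}{9025}$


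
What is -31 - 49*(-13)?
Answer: 606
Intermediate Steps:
-31 - 49*(-13) = -31 + 637 = 606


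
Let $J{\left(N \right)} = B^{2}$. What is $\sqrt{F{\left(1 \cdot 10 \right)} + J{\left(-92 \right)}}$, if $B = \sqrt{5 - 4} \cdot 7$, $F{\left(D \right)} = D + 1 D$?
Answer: $\sqrt{69} \approx 8.3066$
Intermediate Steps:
$F{\left(D \right)} = 2 D$ ($F{\left(D \right)} = D + D = 2 D$)
$B = 7$ ($B = \sqrt{1} \cdot 7 = 1 \cdot 7 = 7$)
$J{\left(N \right)} = 49$ ($J{\left(N \right)} = 7^{2} = 49$)
$\sqrt{F{\left(1 \cdot 10 \right)} + J{\left(-92 \right)}} = \sqrt{2 \cdot 1 \cdot 10 + 49} = \sqrt{2 \cdot 10 + 49} = \sqrt{20 + 49} = \sqrt{69}$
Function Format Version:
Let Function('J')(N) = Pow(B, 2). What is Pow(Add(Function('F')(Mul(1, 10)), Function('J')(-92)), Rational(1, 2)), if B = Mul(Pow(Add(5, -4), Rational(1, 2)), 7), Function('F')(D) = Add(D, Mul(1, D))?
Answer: Pow(69, Rational(1, 2)) ≈ 8.3066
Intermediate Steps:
Function('F')(D) = Mul(2, D) (Function('F')(D) = Add(D, D) = Mul(2, D))
B = 7 (B = Mul(Pow(1, Rational(1, 2)), 7) = Mul(1, 7) = 7)
Function('J')(N) = 49 (Function('J')(N) = Pow(7, 2) = 49)
Pow(Add(Function('F')(Mul(1, 10)), Function('J')(-92)), Rational(1, 2)) = Pow(Add(Mul(2, Mul(1, 10)), 49), Rational(1, 2)) = Pow(Add(Mul(2, 10), 49), Rational(1, 2)) = Pow(Add(20, 49), Rational(1, 2)) = Pow(69, Rational(1, 2))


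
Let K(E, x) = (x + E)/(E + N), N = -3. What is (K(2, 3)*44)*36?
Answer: -7920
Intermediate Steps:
K(E, x) = (E + x)/(-3 + E) (K(E, x) = (x + E)/(E - 3) = (E + x)/(-3 + E))
(K(2, 3)*44)*36 = (((2 + 3)/(-3 + 2))*44)*36 = ((5/(-1))*44)*36 = (-1*5*44)*36 = -5*44*36 = -220*36 = -7920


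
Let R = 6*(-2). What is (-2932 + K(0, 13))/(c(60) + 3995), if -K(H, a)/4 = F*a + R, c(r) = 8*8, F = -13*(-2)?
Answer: -1412/1353 ≈ -1.0436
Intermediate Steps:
F = 26
c(r) = 64
R = -12
K(H, a) = 48 - 104*a (K(H, a) = -4*(26*a - 12) = -4*(-12 + 26*a) = 48 - 104*a)
(-2932 + K(0, 13))/(c(60) + 3995) = (-2932 + (48 - 104*13))/(64 + 3995) = (-2932 + (48 - 1352))/4059 = (-2932 - 1304)*(1/4059) = -4236*1/4059 = -1412/1353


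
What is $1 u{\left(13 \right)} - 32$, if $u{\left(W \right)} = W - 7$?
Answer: $-26$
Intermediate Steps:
$u{\left(W \right)} = -7 + W$ ($u{\left(W \right)} = W - 7 = -7 + W$)
$1 u{\left(13 \right)} - 32 = 1 \left(-7 + 13\right) - 32 = 1 \cdot 6 - 32 = 6 - 32 = -26$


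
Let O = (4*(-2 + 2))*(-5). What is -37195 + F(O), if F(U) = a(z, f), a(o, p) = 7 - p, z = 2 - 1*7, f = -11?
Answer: -37177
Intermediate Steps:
z = -5 (z = 2 - 7 = -5)
O = 0 (O = (4*0)*(-5) = 0*(-5) = 0)
F(U) = 18 (F(U) = 7 - 1*(-11) = 7 + 11 = 18)
-37195 + F(O) = -37195 + 18 = -37177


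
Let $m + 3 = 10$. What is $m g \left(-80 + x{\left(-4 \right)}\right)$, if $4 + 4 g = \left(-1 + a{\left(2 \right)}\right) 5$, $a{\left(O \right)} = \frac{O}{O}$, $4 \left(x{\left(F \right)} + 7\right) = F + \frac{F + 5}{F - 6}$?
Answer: $\frac{24647}{40} \approx 616.17$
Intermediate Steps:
$m = 7$ ($m = -3 + 10 = 7$)
$x{\left(F \right)} = -7 + \frac{F}{4} + \frac{5 + F}{4 \left(-6 + F\right)}$ ($x{\left(F \right)} = -7 + \frac{F + \frac{F + 5}{F - 6}}{4} = -7 + \frac{F + \frac{5 + F}{-6 + F}}{4} = -7 + \left(\frac{F}{4} + \frac{5 + F}{4 \left(-6 + F\right)}\right) = -7 + \frac{F}{4} + \frac{5 + F}{4 \left(-6 + F\right)}$)
$a{\left(O \right)} = 1$
$g = -1$ ($g = -1 + \frac{\left(-1 + 1\right) 5}{4} = -1 + \frac{0 \cdot 5}{4} = -1 + \frac{1}{4} \cdot 0 = -1 + 0 = -1$)
$m g \left(-80 + x{\left(-4 \right)}\right) = 7 \left(-1\right) \left(-80 + \frac{173 + \left(-4\right)^{2} - -132}{4 \left(-6 - 4\right)}\right) = - 7 \left(-80 + \frac{173 + 16 + 132}{4 \left(-10\right)}\right) = - 7 \left(-80 + \frac{1}{4} \left(- \frac{1}{10}\right) 321\right) = - 7 \left(-80 - \frac{321}{40}\right) = \left(-7\right) \left(- \frac{3521}{40}\right) = \frac{24647}{40}$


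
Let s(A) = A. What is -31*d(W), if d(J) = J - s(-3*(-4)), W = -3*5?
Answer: 837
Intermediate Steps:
W = -15
d(J) = -12 + J (d(J) = J - (-3)*(-4) = J - 1*12 = J - 12 = -12 + J)
-31*d(W) = -31*(-12 - 15) = -31*(-27) = 837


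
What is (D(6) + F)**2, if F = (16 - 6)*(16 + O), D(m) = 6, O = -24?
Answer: 5476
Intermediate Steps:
F = -80 (F = (16 - 6)*(16 - 24) = 10*(-8) = -80)
(D(6) + F)**2 = (6 - 80)**2 = (-74)**2 = 5476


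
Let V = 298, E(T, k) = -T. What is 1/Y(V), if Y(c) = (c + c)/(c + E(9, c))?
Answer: 289/596 ≈ 0.48490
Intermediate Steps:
Y(c) = 2*c/(-9 + c) (Y(c) = (c + c)/(c - 1*9) = (2*c)/(c - 9) = (2*c)/(-9 + c) = 2*c/(-9 + c))
1/Y(V) = 1/(2*298/(-9 + 298)) = 1/(2*298/289) = 1/(2*298*(1/289)) = 1/(596/289) = 289/596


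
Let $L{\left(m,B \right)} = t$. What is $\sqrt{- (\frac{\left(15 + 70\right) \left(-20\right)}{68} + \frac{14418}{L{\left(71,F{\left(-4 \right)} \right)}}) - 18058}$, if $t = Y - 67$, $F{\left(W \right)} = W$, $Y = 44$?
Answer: $\frac{i \sqrt{9207843}}{23} \approx 131.93 i$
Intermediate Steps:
$t = -23$ ($t = 44 - 67 = -23$)
$L{\left(m,B \right)} = -23$
$\sqrt{- (\frac{\left(15 + 70\right) \left(-20\right)}{68} + \frac{14418}{L{\left(71,F{\left(-4 \right)} \right)}}) - 18058} = \sqrt{- (\frac{\left(15 + 70\right) \left(-20\right)}{68} + \frac{14418}{-23}) - 18058} = \sqrt{- (85 \left(-20\right) \frac{1}{68} + 14418 \left(- \frac{1}{23}\right)) - 18058} = \sqrt{- (\left(-1700\right) \frac{1}{68} - \frac{14418}{23}) - 18058} = \sqrt{- (-25 - \frac{14418}{23}) - 18058} = \sqrt{\left(-1\right) \left(- \frac{14993}{23}\right) - 18058} = \sqrt{\frac{14993}{23} - 18058} = \sqrt{- \frac{400341}{23}} = \frac{i \sqrt{9207843}}{23}$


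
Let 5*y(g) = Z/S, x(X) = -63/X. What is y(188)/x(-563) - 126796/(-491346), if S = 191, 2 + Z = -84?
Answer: -897850516/1642324005 ≈ -0.54669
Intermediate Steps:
Z = -86 (Z = -2 - 84 = -86)
y(g) = -86/955 (y(g) = (-86/191)/5 = (-86*1/191)/5 = (⅕)*(-86/191) = -86/955)
y(188)/x(-563) - 126796/(-491346) = -86/(955*((-63/(-563)))) - 126796/(-491346) = -86/(955*((-63*(-1/563)))) - 126796*(-1/491346) = -86/(955*63/563) + 63398/245673 = -86/955*563/63 + 63398/245673 = -48418/60165 + 63398/245673 = -897850516/1642324005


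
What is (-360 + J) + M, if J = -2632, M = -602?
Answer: -3594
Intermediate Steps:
(-360 + J) + M = (-360 - 2632) - 602 = -2992 - 602 = -3594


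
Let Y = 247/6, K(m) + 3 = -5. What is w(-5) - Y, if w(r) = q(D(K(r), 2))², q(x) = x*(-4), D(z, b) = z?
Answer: 5897/6 ≈ 982.83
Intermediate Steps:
K(m) = -8 (K(m) = -3 - 5 = -8)
q(x) = -4*x
w(r) = 1024 (w(r) = (-4*(-8))² = 32² = 1024)
Y = 247/6 (Y = (⅙)*247 = 247/6 ≈ 41.167)
w(-5) - Y = 1024 - 1*247/6 = 1024 - 247/6 = 5897/6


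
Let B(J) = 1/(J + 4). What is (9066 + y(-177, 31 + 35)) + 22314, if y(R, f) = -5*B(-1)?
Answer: 94135/3 ≈ 31378.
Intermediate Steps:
B(J) = 1/(4 + J)
y(R, f) = -5/3 (y(R, f) = -5/(4 - 1) = -5/3)
(9066 + y(-177, 31 + 35)) + 22314 = (9066 - 5/3) + 22314 = 27193/3 + 22314 = 94135/3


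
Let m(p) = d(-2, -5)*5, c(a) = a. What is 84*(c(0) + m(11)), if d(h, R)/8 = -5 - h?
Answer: -10080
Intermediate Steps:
d(h, R) = -40 - 8*h (d(h, R) = 8*(-5 - h) = -40 - 8*h)
m(p) = -120 (m(p) = (-40 - 8*(-2))*5 = (-40 + 16)*5 = -24*5 = -120)
84*(c(0) + m(11)) = 84*(0 - 120) = 84*(-120) = -10080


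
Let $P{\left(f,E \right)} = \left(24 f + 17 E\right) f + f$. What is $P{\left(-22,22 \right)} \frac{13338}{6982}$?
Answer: $\frac{22447854}{3491} \approx 6430.2$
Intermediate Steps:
$P{\left(f,E \right)} = f + f \left(17 E + 24 f\right)$ ($P{\left(f,E \right)} = \left(17 E + 24 f\right) f + f = f \left(17 E + 24 f\right) + f = f + f \left(17 E + 24 f\right)$)
$P{\left(-22,22 \right)} \frac{13338}{6982} = - 22 \left(1 + 17 \cdot 22 + 24 \left(-22\right)\right) \frac{13338}{6982} = - 22 \left(1 + 374 - 528\right) 13338 \cdot \frac{1}{6982} = \left(-22\right) \left(-153\right) \frac{6669}{3491} = 3366 \cdot \frac{6669}{3491} = \frac{22447854}{3491}$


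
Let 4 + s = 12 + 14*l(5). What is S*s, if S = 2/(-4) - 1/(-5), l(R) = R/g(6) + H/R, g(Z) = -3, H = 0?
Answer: 23/5 ≈ 4.6000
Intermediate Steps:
l(R) = -R/3 (l(R) = R/(-3) + 0/R = R*(-1/3) + 0 = -R/3 + 0 = -R/3)
s = -46/3 (s = -4 + (12 + 14*(-1/3*5)) = -4 + (12 + 14*(-5/3)) = -4 + (12 - 70/3) = -4 - 34/3 = -46/3 ≈ -15.333)
S = -3/10 (S = 2*(-1/4) - 1*(-1/5) = -1/2 + 1/5 = -3/10 ≈ -0.30000)
S*s = -3/10*(-46/3) = 23/5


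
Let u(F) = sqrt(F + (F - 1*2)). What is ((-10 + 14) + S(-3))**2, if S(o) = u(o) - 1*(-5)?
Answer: 73 + 36*I*sqrt(2) ≈ 73.0 + 50.912*I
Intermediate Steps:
u(F) = sqrt(-2 + 2*F) (u(F) = sqrt(F + (F - 2)) = sqrt(F + (-2 + F)) = sqrt(-2 + 2*F))
S(o) = 5 + sqrt(-2 + 2*o) (S(o) = sqrt(-2 + 2*o) - 1*(-5) = sqrt(-2 + 2*o) + 5 = 5 + sqrt(-2 + 2*o))
((-10 + 14) + S(-3))**2 = ((-10 + 14) + (5 + sqrt(-2 + 2*(-3))))**2 = (4 + (5 + sqrt(-2 - 6)))**2 = (4 + (5 + sqrt(-8)))**2 = (4 + (5 + 2*I*sqrt(2)))**2 = (9 + 2*I*sqrt(2))**2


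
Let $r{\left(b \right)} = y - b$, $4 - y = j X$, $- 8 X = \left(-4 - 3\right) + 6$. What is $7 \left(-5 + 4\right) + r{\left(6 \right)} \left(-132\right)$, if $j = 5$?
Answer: $\frac{679}{2} \approx 339.5$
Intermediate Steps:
$X = \frac{1}{8}$ ($X = - \frac{\left(-4 - 3\right) + 6}{8} = - \frac{-7 + 6}{8} = \left(- \frac{1}{8}\right) \left(-1\right) = \frac{1}{8} \approx 0.125$)
$y = \frac{27}{8}$ ($y = 4 - 5 \cdot \frac{1}{8} = 4 - \frac{5}{8} = \frac{27}{8} \approx 3.375$)
$r{\left(b \right)} = \frac{27}{8} - b$
$7 \left(-5 + 4\right) + r{\left(6 \right)} \left(-132\right) = 7 \left(-5 + 4\right) + \left(\frac{27}{8} - 6\right) \left(-132\right) = 7 \left(-1\right) + \left(\frac{27}{8} - 6\right) \left(-132\right) = -7 - - \frac{693}{2} = -7 + \frac{693}{2} = \frac{679}{2}$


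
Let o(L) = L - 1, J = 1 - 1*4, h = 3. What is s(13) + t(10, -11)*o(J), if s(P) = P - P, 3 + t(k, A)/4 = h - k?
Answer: 160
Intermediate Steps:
t(k, A) = -4*k (t(k, A) = -12 + 4*(3 - k) = -12 + (12 - 4*k) = -4*k)
J = -3 (J = 1 - 4 = -3)
s(P) = 0
o(L) = -1 + L
s(13) + t(10, -11)*o(J) = 0 + (-4*10)*(-1 - 3) = 0 - 40*(-4) = 0 + 160 = 160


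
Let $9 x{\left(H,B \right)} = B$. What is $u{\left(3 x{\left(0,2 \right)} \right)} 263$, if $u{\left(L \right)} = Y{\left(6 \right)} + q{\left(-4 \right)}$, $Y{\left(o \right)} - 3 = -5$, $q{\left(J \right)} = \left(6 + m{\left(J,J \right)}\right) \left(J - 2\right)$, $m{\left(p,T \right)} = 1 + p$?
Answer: $-5260$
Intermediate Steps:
$x{\left(H,B \right)} = \frac{B}{9}$
$q{\left(J \right)} = \left(-2 + J\right) \left(7 + J\right)$ ($q{\left(J \right)} = \left(6 + \left(1 + J\right)\right) \left(J - 2\right) = \left(7 + J\right) \left(-2 + J\right) = \left(-2 + J\right) \left(7 + J\right)$)
$Y{\left(o \right)} = -2$ ($Y{\left(o \right)} = 3 - 5 = -2$)
$u{\left(L \right)} = -20$ ($u{\left(L \right)} = -2 + \left(-14 + \left(-4\right)^{2} + 5 \left(-4\right)\right) = -2 - 18 = -20$)
$u{\left(3 x{\left(0,2 \right)} \right)} 263 = \left(-20\right) 263 = -5260$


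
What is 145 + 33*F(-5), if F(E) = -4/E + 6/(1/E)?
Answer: -4093/5 ≈ -818.60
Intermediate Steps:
F(E) = -4/E + 6*E
145 + 33*F(-5) = 145 + 33*(-4/(-5) + 6*(-5)) = 145 + 33*(-4*(-1/5) - 30) = 145 + 33*(4/5 - 30) = 145 + 33*(-146/5) = 145 - 4818/5 = -4093/5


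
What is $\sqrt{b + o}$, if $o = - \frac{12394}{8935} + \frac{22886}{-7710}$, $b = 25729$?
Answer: $\frac{5 \sqrt{1953292284089934}}{1377777} \approx 160.39$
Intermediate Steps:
$o = - \frac{6000883}{1377777}$ ($o = \left(-12394\right) \frac{1}{8935} + 22886 \left(- \frac{1}{7710}\right) = - \frac{12394}{8935} - \frac{11443}{3855} = - \frac{6000883}{1377777} \approx -4.3555$)
$\sqrt{b + o} = \sqrt{25729 - \frac{6000883}{1377777}} = \sqrt{\frac{35442823550}{1377777}} = \frac{5 \sqrt{1953292284089934}}{1377777}$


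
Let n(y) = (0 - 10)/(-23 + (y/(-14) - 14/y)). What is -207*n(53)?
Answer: -1535940/20071 ≈ -76.525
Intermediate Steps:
n(y) = -10/(-23 - 14/y - y/14) (n(y) = -10/(-23 + (y*(-1/14) - 14/y)) = -10/(-23 + (-y/14 - 14/y)) = -10/(-23 + (-14/y - y/14)) = -10/(-23 - 14/y - y/14))
-207*n(53) = -28980*53/(196 + 53² + 322*53) = -28980*53/(196 + 2809 + 17066) = -28980*53/20071 = -207*7420/20071 = -1535940/20071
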